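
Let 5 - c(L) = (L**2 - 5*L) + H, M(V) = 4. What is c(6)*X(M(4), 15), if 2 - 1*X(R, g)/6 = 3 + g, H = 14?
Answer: 1440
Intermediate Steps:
X(R, g) = -6 - 6*g (X(R, g) = 12 - 6*(3 + g) = 12 + (-18 - 6*g) = -6 - 6*g)
c(L) = -9 - L**2 + 5*L (c(L) = 5 - ((L**2 - 5*L) + 14) = 5 - (14 + L**2 - 5*L) = 5 + (-14 - L**2 + 5*L) = -9 - L**2 + 5*L)
c(6)*X(M(4), 15) = (-9 - 1*6**2 + 5*6)*(-6 - 6*15) = (-9 - 1*36 + 30)*(-6 - 90) = (-9 - 36 + 30)*(-96) = -15*(-96) = 1440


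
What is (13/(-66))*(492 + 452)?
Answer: -6136/33 ≈ -185.94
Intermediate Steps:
(13/(-66))*(492 + 452) = (13*(-1/66))*944 = -13/66*944 = -6136/33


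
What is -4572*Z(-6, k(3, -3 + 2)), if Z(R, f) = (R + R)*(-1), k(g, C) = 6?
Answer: -54864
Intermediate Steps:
Z(R, f) = -2*R (Z(R, f) = (2*R)*(-1) = -2*R)
-4572*Z(-6, k(3, -3 + 2)) = -(-9144)*(-6) = -4572*12 = -54864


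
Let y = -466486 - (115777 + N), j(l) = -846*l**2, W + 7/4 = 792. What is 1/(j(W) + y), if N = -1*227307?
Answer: -8/4229422231 ≈ -1.8915e-9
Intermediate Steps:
N = -227307
W = 3161/4 (W = -7/4 + 792 = 3161/4 ≈ 790.25)
y = -354956 (y = -466486 - (115777 - 227307) = -466486 - 1*(-111530) = -466486 + 111530 = -354956)
1/(j(W) + y) = 1/(-846*(3161/4)**2 - 354956) = 1/(-846*9991921/16 - 354956) = 1/(-4226582583/8 - 354956) = 1/(-4229422231/8) = -8/4229422231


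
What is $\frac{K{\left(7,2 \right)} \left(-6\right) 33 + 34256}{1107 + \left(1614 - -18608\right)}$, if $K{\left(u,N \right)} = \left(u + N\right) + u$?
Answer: $\frac{31088}{21329} \approx 1.4575$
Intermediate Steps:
$K{\left(u,N \right)} = N + 2 u$ ($K{\left(u,N \right)} = \left(N + u\right) + u = N + 2 u$)
$\frac{K{\left(7,2 \right)} \left(-6\right) 33 + 34256}{1107 + \left(1614 - -18608\right)} = \frac{\left(2 + 2 \cdot 7\right) \left(-6\right) 33 + 34256}{1107 + \left(1614 - -18608\right)} = \frac{\left(2 + 14\right) \left(-6\right) 33 + 34256}{1107 + \left(1614 + 18608\right)} = \frac{16 \left(-6\right) 33 + 34256}{1107 + 20222} = \frac{\left(-96\right) 33 + 34256}{21329} = \left(-3168 + 34256\right) \frac{1}{21329} = 31088 \cdot \frac{1}{21329} = \frac{31088}{21329}$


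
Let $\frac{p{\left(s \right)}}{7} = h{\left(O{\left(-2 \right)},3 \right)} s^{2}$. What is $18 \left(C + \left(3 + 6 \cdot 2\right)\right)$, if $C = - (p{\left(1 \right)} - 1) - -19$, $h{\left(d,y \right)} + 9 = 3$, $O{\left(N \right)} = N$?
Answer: $1386$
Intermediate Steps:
$h{\left(d,y \right)} = -6$ ($h{\left(d,y \right)} = -9 + 3 = -6$)
$p{\left(s \right)} = - 42 s^{2}$ ($p{\left(s \right)} = 7 \left(- 6 s^{2}\right) = - 42 s^{2}$)
$C = 62$ ($C = - (- 42 \cdot 1^{2} - 1) - -19 = - (\left(-42\right) 1 - 1) + 19 = - (-42 - 1) + 19 = \left(-1\right) \left(-43\right) + 19 = 43 + 19 = 62$)
$18 \left(C + \left(3 + 6 \cdot 2\right)\right) = 18 \left(62 + \left(3 + 6 \cdot 2\right)\right) = 18 \left(62 + \left(3 + 12\right)\right) = 18 \left(62 + 15\right) = 18 \cdot 77 = 1386$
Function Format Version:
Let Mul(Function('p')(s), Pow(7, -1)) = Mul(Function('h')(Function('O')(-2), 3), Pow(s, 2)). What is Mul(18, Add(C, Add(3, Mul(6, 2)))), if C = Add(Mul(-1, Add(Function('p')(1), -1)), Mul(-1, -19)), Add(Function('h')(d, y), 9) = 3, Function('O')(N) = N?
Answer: 1386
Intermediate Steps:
Function('h')(d, y) = -6 (Function('h')(d, y) = Add(-9, 3) = -6)
Function('p')(s) = Mul(-42, Pow(s, 2)) (Function('p')(s) = Mul(7, Mul(-6, Pow(s, 2))) = Mul(-42, Pow(s, 2)))
C = 62 (C = Add(Mul(-1, Add(Mul(-42, Pow(1, 2)), -1)), Mul(-1, -19)) = Add(Mul(-1, Add(Mul(-42, 1), -1)), 19) = Add(Mul(-1, Add(-42, -1)), 19) = Add(Mul(-1, -43), 19) = Add(43, 19) = 62)
Mul(18, Add(C, Add(3, Mul(6, 2)))) = Mul(18, Add(62, Add(3, Mul(6, 2)))) = Mul(18, Add(62, Add(3, 12))) = Mul(18, Add(62, 15)) = Mul(18, 77) = 1386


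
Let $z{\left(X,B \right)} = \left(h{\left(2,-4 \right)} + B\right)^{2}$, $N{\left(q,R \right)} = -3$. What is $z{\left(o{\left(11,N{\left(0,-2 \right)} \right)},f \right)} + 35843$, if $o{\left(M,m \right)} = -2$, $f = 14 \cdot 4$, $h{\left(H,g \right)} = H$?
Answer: $39207$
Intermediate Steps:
$f = 56$
$z{\left(X,B \right)} = \left(2 + B\right)^{2}$
$z{\left(o{\left(11,N{\left(0,-2 \right)} \right)},f \right)} + 35843 = \left(2 + 56\right)^{2} + 35843 = 58^{2} + 35843 = 3364 + 35843 = 39207$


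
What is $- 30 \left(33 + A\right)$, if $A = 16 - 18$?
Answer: $-930$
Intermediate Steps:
$A = -2$
$- 30 \left(33 + A\right) = - 30 \left(33 - 2\right) = \left(-30\right) 31 = -930$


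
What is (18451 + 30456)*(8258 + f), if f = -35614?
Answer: -1337899892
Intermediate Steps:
(18451 + 30456)*(8258 + f) = (18451 + 30456)*(8258 - 35614) = 48907*(-27356) = -1337899892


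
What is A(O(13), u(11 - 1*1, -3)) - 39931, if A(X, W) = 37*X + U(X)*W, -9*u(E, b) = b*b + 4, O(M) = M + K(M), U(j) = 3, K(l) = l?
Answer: -116920/3 ≈ -38973.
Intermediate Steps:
O(M) = 2*M (O(M) = M + M = 2*M)
u(E, b) = -4/9 - b²/9 (u(E, b) = -(b*b + 4)/9 = -(b² + 4)/9 = -(4 + b²)/9 = -4/9 - b²/9)
A(X, W) = 3*W + 37*X (A(X, W) = 37*X + 3*W = 3*W + 37*X)
A(O(13), u(11 - 1*1, -3)) - 39931 = (3*(-4/9 - ⅑*(-3)²) + 37*(2*13)) - 39931 = (3*(-4/9 - ⅑*9) + 37*26) - 39931 = (3*(-4/9 - 1) + 962) - 39931 = (3*(-13/9) + 962) - 39931 = (-13/3 + 962) - 39931 = 2873/3 - 39931 = -116920/3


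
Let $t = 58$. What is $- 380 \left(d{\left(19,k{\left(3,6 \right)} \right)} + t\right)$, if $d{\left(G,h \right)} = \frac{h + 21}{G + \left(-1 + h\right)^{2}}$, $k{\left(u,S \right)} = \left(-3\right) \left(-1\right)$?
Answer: $- \frac{516040}{23} \approx -22437.0$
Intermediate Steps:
$k{\left(u,S \right)} = 3$
$d{\left(G,h \right)} = \frac{21 + h}{G + \left(-1 + h\right)^{2}}$
$- 380 \left(d{\left(19,k{\left(3,6 \right)} \right)} + t\right) = - 380 \left(\frac{21 + 3}{19 + \left(-1 + 3\right)^{2}} + 58\right) = - 380 \left(\frac{1}{19 + 2^{2}} \cdot 24 + 58\right) = - 380 \left(\frac{1}{19 + 4} \cdot 24 + 58\right) = - 380 \left(\frac{1}{23} \cdot 24 + 58\right) = - 380 \left(\frac{24}{23} + 58\right) = \left(-380\right) \frac{1358}{23} = - \frac{516040}{23}$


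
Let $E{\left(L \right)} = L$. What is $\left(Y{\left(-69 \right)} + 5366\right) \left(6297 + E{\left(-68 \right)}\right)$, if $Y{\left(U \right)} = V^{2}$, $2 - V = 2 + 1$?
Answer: $33431043$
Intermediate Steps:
$V = -1$ ($V = 2 - \left(2 + 1\right) = 2 - 3 = -1$)
$Y{\left(U \right)} = 1$ ($Y{\left(U \right)} = \left(-1\right)^{2} = 1$)
$\left(Y{\left(-69 \right)} + 5366\right) \left(6297 + E{\left(-68 \right)}\right) = \left(1 + 5366\right) \left(6297 - 68\right) = 5367 \cdot 6229 = 33431043$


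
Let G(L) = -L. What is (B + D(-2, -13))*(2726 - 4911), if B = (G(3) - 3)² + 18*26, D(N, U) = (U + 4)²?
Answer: -1278225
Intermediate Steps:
D(N, U) = (4 + U)²
B = 504 (B = (-1*3 - 3)² + 18*26 = (-3 - 3)² + 468 = (-6)² + 468 = 36 + 468 = 504)
(B + D(-2, -13))*(2726 - 4911) = (504 + (4 - 13)²)*(2726 - 4911) = (504 + (-9)²)*(-2185) = (504 + 81)*(-2185) = 585*(-2185) = -1278225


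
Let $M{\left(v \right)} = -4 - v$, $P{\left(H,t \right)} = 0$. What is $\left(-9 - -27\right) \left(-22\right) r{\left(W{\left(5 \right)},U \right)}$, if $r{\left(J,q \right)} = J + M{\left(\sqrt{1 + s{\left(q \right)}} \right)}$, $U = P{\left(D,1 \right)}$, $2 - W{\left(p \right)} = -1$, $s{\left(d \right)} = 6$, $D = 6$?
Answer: $396 + 396 \sqrt{7} \approx 1443.7$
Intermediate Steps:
$W{\left(p \right)} = 3$ ($W{\left(p \right)} = 2 - -1 = 2 + 1 = 3$)
$U = 0$
$r{\left(J,q \right)} = -4 + J - \sqrt{7}$ ($r{\left(J,q \right)} = J - \left(4 + \sqrt{1 + 6}\right) = J - \left(4 + \sqrt{7}\right) = -4 + J - \sqrt{7}$)
$\left(-9 - -27\right) \left(-22\right) r{\left(W{\left(5 \right)},U \right)} = \left(-9 - -27\right) \left(-22\right) \left(-4 + 3 - \sqrt{7}\right) = \left(-9 + 27\right) \left(-22\right) \left(-1 - \sqrt{7}\right) = 18 \left(-22\right) \left(-1 - \sqrt{7}\right) = - 396 \left(-1 - \sqrt{7}\right) = 396 + 396 \sqrt{7}$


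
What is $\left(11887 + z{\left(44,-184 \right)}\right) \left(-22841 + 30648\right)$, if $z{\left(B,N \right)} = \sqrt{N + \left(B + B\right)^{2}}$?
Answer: $92801809 + 46842 \sqrt{210} \approx 9.3481 \cdot 10^{7}$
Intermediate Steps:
$z{\left(B,N \right)} = \sqrt{N + 4 B^{2}}$ ($z{\left(B,N \right)} = \sqrt{N + \left(2 B\right)^{2}} = \sqrt{N + 4 B^{2}}$)
$\left(11887 + z{\left(44,-184 \right)}\right) \left(-22841 + 30648\right) = \left(11887 + \sqrt{-184 + 4 \cdot 44^{2}}\right) \left(-22841 + 30648\right) = \left(11887 + \sqrt{-184 + 4 \cdot 1936}\right) 7807 = \left(11887 + \sqrt{-184 + 7744}\right) 7807 = \left(11887 + \sqrt{7560}\right) 7807 = \left(11887 + 6 \sqrt{210}\right) 7807 = 92801809 + 46842 \sqrt{210}$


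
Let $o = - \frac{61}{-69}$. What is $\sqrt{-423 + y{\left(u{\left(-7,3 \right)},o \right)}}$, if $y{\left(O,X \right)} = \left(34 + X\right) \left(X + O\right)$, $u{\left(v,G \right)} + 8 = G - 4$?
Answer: $\frac{i \sqrt{3361823}}{69} \approx 26.573 i$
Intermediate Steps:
$u{\left(v,G \right)} = -12 + G$ ($u{\left(v,G \right)} = -8 + \left(G - 4\right) = -8 + \left(-4 + G\right) = -12 + G$)
$o = \frac{61}{69}$ ($o = \left(-61\right) \left(- \frac{1}{69}\right) = \frac{61}{69} \approx 0.88406$)
$y{\left(O,X \right)} = \left(34 + X\right) \left(O + X\right)$
$\sqrt{-423 + y{\left(u{\left(-7,3 \right)},o \right)}} = \sqrt{-423 + \left(\left(\frac{61}{69}\right)^{2} + 34 \left(-12 + 3\right) + 34 \cdot \frac{61}{69} + \left(-12 + 3\right) \frac{61}{69}\right)} = \sqrt{-423 + \left(\frac{3721}{4761} + 34 \left(-9\right) + \frac{2074}{69} - \frac{183}{23}\right)} = \sqrt{-423 + \left(\frac{3721}{4761} - 306 + \frac{2074}{69} - \frac{183}{23}\right)} = \sqrt{-423 - \frac{1347920}{4761}} = \sqrt{- \frac{3361823}{4761}} = \frac{i \sqrt{3361823}}{69}$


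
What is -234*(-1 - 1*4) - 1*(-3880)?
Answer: 5050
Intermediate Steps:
-234*(-1 - 1*4) - 1*(-3880) = -234*(-1 - 4) + 3880 = -234*(-5) + 3880 = 1170 + 3880 = 5050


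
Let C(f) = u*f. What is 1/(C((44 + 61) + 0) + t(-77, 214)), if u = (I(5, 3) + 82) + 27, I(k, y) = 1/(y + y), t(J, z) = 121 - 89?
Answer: 2/22989 ≈ 8.6998e-5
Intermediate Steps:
t(J, z) = 32
I(k, y) = 1/(2*y)
u = 655/6 (u = ((½)/3 + 82) + 27 = ((½)*(⅓) + 82) + 27 = (⅙ + 82) + 27 = 493/6 + 27 = 655/6 ≈ 109.17)
C(f) = 655*f/6
1/(C((44 + 61) + 0) + t(-77, 214)) = 1/(655*((44 + 61) + 0)/6 + 32) = 1/(655*(105 + 0)/6 + 32) = 1/((655/6)*105 + 32) = 1/(22925/2 + 32) = 1/(22989/2) = 2/22989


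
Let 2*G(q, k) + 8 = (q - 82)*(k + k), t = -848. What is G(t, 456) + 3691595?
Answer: 3267511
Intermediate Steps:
G(q, k) = -4 + k*(-82 + q) (G(q, k) = -4 + ((q - 82)*(k + k))/2 = -4 + ((-82 + q)*(2*k))/2 = -4 + (2*k*(-82 + q))/2 = -4 + k*(-82 + q))
G(t, 456) + 3691595 = (-4 - 82*456 + 456*(-848)) + 3691595 = (-4 - 37392 - 386688) + 3691595 = -424084 + 3691595 = 3267511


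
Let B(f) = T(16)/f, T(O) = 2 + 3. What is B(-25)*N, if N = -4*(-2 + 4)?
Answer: 8/5 ≈ 1.6000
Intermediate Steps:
T(O) = 5
B(f) = 5/f
N = -8 (N = -4*2 = -8)
B(-25)*N = (5/(-25))*(-8) = (5*(-1/25))*(-8) = -1/5*(-8) = 8/5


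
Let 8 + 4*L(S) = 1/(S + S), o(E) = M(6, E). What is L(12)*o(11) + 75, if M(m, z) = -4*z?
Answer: 3901/24 ≈ 162.54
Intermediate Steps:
o(E) = -4*E
L(S) = -2 + 1/(8*S) (L(S) = -2 + 1/(4*(S + S)) = -2 + 1/(4*((2*S))) = -2 + (1/(2*S))/4 = -2 + 1/(8*S))
L(12)*o(11) + 75 = (-2 + (⅛)/12)*(-4*11) + 75 = (-2 + (⅛)*(1/12))*(-44) + 75 = (-2 + 1/96)*(-44) + 75 = -191/96*(-44) + 75 = 2101/24 + 75 = 3901/24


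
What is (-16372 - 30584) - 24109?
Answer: -71065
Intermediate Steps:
(-16372 - 30584) - 24109 = -46956 - 24109 = -71065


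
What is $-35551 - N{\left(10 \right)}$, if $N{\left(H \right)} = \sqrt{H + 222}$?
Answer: $-35551 - 2 \sqrt{58} \approx -35566.0$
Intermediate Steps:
$N{\left(H \right)} = \sqrt{222 + H}$
$-35551 - N{\left(10 \right)} = -35551 - \sqrt{222 + 10} = -35551 - \sqrt{232} = -35551 - 2 \sqrt{58}$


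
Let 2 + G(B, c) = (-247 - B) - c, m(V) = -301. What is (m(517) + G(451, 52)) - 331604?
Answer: -332657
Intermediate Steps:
G(B, c) = -249 - B - c (G(B, c) = -2 + ((-247 - B) - c) = -2 + (-247 - B - c) = -249 - B - c)
(m(517) + G(451, 52)) - 331604 = (-301 + (-249 - 1*451 - 1*52)) - 331604 = (-301 + (-249 - 451 - 52)) - 331604 = (-301 - 752) - 331604 = -1053 - 331604 = -332657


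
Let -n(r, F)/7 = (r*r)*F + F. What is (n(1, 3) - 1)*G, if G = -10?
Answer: 430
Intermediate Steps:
n(r, F) = -7*F - 7*F*r**2 (n(r, F) = -7*((r*r)*F + F) = -7*(r**2*F + F) = -7*(F*r**2 + F) = -7*(F + F*r**2) = -7*F - 7*F*r**2)
(n(1, 3) - 1)*G = (-7*3*(1 + 1**2) - 1)*(-10) = (-7*3*(1 + 1) - 1)*(-10) = (-7*3*2 - 1)*(-10) = (-42 - 1)*(-10) = -43*(-10) = 430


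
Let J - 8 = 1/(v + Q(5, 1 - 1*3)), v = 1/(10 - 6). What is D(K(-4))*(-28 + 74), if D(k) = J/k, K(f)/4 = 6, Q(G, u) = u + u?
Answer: 667/45 ≈ 14.822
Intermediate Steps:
Q(G, u) = 2*u
v = 1/4 ≈ 0.25000
K(f) = 24 (K(f) = 4*6 = 24)
J = 116/15 (J = 8 + 1/(1/4 + 2*(1 - 1*3)) = 8 + 1/(1/4 + 2*(1 - 3)) = 8 + 1/(1/4 + 2*(-2)) = 8 + 1/(1/4 - 4) = 8 + 1/(-15/4) = 8 - 4/15 = 116/15 ≈ 7.7333)
D(k) = 116/(15*k)
D(K(-4))*(-28 + 74) = ((116/15)/24)*(-28 + 74) = ((116/15)*(1/24))*46 = (29/90)*46 = 667/45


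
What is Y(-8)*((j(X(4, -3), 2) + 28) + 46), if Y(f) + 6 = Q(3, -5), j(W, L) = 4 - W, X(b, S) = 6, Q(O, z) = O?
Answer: -216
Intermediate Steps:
Y(f) = -3 (Y(f) = -6 + 3 = -3)
Y(-8)*((j(X(4, -3), 2) + 28) + 46) = -3*(((4 - 1*6) + 28) + 46) = -3*(((4 - 6) + 28) + 46) = -3*((-2 + 28) + 46) = -3*(26 + 46) = -3*72 = -216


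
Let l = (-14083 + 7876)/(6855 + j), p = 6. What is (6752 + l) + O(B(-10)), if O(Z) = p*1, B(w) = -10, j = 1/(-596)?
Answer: 27606643510/4085579 ≈ 6757.1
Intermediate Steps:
j = -1/596 ≈ -0.0016779
O(Z) = 6 (O(Z) = 6*1 = 6)
l = -3699372/4085579 (l = (-14083 + 7876)/(6855 - 1/596) = -6207/4085579/596 = -6207*596/4085579 = -3699372/4085579 ≈ -0.90547)
(6752 + l) + O(B(-10)) = (6752 - 3699372/4085579) + 6 = 27582130036/4085579 + 6 = 27606643510/4085579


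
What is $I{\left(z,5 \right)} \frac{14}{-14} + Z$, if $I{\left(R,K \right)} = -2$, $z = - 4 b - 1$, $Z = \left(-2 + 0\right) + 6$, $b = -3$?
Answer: $6$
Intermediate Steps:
$Z = 4$ ($Z = -2 + 6 = 4$)
$z = 11$ ($z = \left(-4\right) \left(-3\right) - 1 = 12 - 1 = 11$)
$I{\left(z,5 \right)} \frac{14}{-14} + Z = - 2 \frac{14}{-14} + 4 = - 2 \cdot 14 \left(- \frac{1}{14}\right) + 4 = \left(-2\right) \left(-1\right) + 4 = 2 + 4 = 6$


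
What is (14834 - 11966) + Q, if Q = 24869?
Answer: 27737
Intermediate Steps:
(14834 - 11966) + Q = (14834 - 11966) + 24869 = 2868 + 24869 = 27737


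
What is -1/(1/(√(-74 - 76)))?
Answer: -5*I*√6 ≈ -12.247*I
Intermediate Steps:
-1/(1/(√(-74 - 76))) = -1/(1/(√(-150))) = -1/(1/(5*I*√6)) = -1/((-I*√6/30)) = -5*I*√6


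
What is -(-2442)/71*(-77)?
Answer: -188034/71 ≈ -2648.4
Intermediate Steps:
-(-2442)/71*(-77) = -74*(-33/71)*(-77) = (2442/71)*(-77) = -188034/71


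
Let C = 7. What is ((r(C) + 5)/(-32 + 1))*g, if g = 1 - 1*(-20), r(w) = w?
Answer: -252/31 ≈ -8.1290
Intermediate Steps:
g = 21 (g = 1 + 20 = 21)
((r(C) + 5)/(-32 + 1))*g = ((7 + 5)/(-32 + 1))*21 = (12/(-31))*21 = (12*(-1/31))*21 = -12/31*21 = -252/31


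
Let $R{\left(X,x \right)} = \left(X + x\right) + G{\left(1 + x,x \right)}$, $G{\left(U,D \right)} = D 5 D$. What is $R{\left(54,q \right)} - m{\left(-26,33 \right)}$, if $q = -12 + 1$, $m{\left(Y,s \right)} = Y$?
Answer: $674$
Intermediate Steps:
$q = -11$
$G{\left(U,D \right)} = 5 D^{2}$ ($G{\left(U,D \right)} = 5 D D = 5 D^{2}$)
$R{\left(X,x \right)} = X + x + 5 x^{2}$ ($R{\left(X,x \right)} = \left(X + x\right) + 5 x^{2} = X + x + 5 x^{2}$)
$R{\left(54,q \right)} - m{\left(-26,33 \right)} = \left(54 - 11 + 5 \left(-11\right)^{2}\right) - -26 = \left(54 - 11 + 5 \cdot 121\right) + 26 = \left(54 - 11 + 605\right) + 26 = 648 + 26 = 674$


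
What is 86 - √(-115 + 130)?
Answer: 86 - √15 ≈ 82.127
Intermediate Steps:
86 - √(-115 + 130) = 86 - √15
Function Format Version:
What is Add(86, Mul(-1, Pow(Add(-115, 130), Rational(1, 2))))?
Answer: Add(86, Mul(-1, Pow(15, Rational(1, 2)))) ≈ 82.127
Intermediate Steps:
Add(86, Mul(-1, Pow(Add(-115, 130), Rational(1, 2)))) = Add(86, Mul(-1, Pow(15, Rational(1, 2))))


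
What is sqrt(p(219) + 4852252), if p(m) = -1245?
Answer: sqrt(4851007) ≈ 2202.5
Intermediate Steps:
sqrt(p(219) + 4852252) = sqrt(-1245 + 4852252) = sqrt(4851007)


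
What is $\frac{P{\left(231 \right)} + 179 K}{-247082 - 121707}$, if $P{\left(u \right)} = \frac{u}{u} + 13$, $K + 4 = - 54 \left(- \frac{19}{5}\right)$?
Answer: $- \frac{180144}{1843945} \approx -0.097695$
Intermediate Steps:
$K = \frac{1006}{5}$ ($K = -4 - 54 \left(- \frac{19}{5}\right) = -4 - 54 \left(\left(-19\right) \frac{1}{5}\right) = -4 - - \frac{1026}{5} = -4 + \frac{1026}{5} = \frac{1006}{5} \approx 201.2$)
$P{\left(u \right)} = 14$ ($P{\left(u \right)} = 1 + 13 = 14$)
$\frac{P{\left(231 \right)} + 179 K}{-247082 - 121707} = \frac{14 + 179 \cdot \frac{1006}{5}}{-247082 - 121707} = \frac{14 + \frac{180074}{5}}{-368789} = \frac{180144}{5} \left(- \frac{1}{368789}\right) = - \frac{180144}{1843945}$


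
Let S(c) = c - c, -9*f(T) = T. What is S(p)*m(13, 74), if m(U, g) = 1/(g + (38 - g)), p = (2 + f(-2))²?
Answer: 0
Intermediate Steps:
f(T) = -T/9
p = 400/81 (p = (2 - ⅑*(-2))² = (2 + 2/9)² = (20/9)² = 400/81 ≈ 4.9383)
m(U, g) = 1/38
S(c) = 0
S(p)*m(13, 74) = 0*(1/38) = 0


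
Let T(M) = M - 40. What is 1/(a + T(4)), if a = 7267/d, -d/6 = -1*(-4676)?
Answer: -28056/1017283 ≈ -0.027579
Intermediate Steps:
d = -28056 (d = -(-6)*(-4676) = -6*4676 = -28056)
T(M) = -40 + M
a = -7267/28056 (a = 7267/(-28056) = 7267*(-1/28056) = -7267/28056 ≈ -0.25902)
1/(a + T(4)) = 1/(-7267/28056 + (-40 + 4)) = 1/(-7267/28056 - 36) = 1/(-1017283/28056) = -28056/1017283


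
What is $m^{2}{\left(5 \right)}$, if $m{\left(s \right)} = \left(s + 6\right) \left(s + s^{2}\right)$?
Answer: $108900$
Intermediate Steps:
$m{\left(s \right)} = \left(6 + s\right) \left(s + s^{2}\right)$
$m^{2}{\left(5 \right)} = \left(5 \left(6 + 5^{2} + 7 \cdot 5\right)\right)^{2} = \left(5 \left(6 + 25 + 35\right)\right)^{2} = \left(5 \cdot 66\right)^{2} = 330^{2} = 108900$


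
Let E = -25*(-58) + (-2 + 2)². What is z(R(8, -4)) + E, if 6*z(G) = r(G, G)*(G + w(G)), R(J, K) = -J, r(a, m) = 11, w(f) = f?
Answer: 4262/3 ≈ 1420.7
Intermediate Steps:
E = 1450 (E = 1450 + 0² = 1450 + 0 = 1450)
z(G) = 11*G/3 (z(G) = (11*(G + G))/6 = (11*(2*G))/6 = (22*G)/6 = 11*G/3)
z(R(8, -4)) + E = 11*(-1*8)/3 + 1450 = (11/3)*(-8) + 1450 = -88/3 + 1450 = 4262/3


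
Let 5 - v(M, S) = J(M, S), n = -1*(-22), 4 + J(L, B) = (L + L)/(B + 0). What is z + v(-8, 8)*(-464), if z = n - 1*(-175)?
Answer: -4907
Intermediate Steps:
J(L, B) = -4 + 2*L/B (J(L, B) = -4 + (L + L)/(B + 0) = -4 + (2*L)/B = -4 + 2*L/B)
n = 22
v(M, S) = 9 - 2*M/S (v(M, S) = 5 - (-4 + 2*M/S) = 5 + (4 - 2*M/S) = 9 - 2*M/S)
z = 197 (z = 22 - 1*(-175) = 22 + 175 = 197)
z + v(-8, 8)*(-464) = 197 + (9 - 2*(-8)/8)*(-464) = 197 + (9 - 2*(-8)*⅛)*(-464) = 197 + (9 + 2)*(-464) = 197 + 11*(-464) = 197 - 5104 = -4907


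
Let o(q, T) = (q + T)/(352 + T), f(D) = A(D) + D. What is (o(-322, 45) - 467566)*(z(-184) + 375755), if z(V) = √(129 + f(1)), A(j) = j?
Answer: -69749138229145/397 - 185623979*√131/397 ≈ -1.7570e+11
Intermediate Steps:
f(D) = 2*D (f(D) = D + D = 2*D)
z(V) = √131 (z(V) = √(129 + 2*1) = √(129 + 2) = √131)
o(q, T) = (T + q)/(352 + T)
(o(-322, 45) - 467566)*(z(-184) + 375755) = ((45 - 322)/(352 + 45) - 467566)*(√131 + 375755) = (-277/397 - 467566)*(375755 + √131) = -185623979*(375755 + √131)/397 = -69749138229145/397 - 185623979*√131/397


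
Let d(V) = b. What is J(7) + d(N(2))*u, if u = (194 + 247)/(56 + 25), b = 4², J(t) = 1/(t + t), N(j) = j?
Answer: 10985/126 ≈ 87.182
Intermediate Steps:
J(t) = 1/(2*t)
b = 16
u = 49/9 (u = 441/81 = 441*(1/81) = 49/9 ≈ 5.4444)
d(V) = 16
J(7) + d(N(2))*u = (½)/7 + 16*(49/9) = (½)*(⅐) + 784/9 = 1/14 + 784/9 = 10985/126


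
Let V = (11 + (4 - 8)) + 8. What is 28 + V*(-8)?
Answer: -92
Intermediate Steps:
V = 15 (V = (11 - 4) + 8 = 7 + 8 = 15)
28 + V*(-8) = 28 + 15*(-8) = 28 - 120 = -92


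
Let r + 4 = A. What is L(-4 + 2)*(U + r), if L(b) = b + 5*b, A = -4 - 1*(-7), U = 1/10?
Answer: 54/5 ≈ 10.800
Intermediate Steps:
U = 1/10 ≈ 0.10000
A = 3 (A = -4 + 7 = 3)
r = -1 (r = -4 + 3 = -1)
L(b) = 6*b
L(-4 + 2)*(U + r) = (6*(-4 + 2))*(1/10 - 1) = (6*(-2))*(-9/10) = -12*(-9/10) = 54/5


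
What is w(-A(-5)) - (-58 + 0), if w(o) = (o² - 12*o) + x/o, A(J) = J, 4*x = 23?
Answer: 483/20 ≈ 24.150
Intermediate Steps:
x = 23/4 (x = (¼)*23 = 23/4 ≈ 5.7500)
w(o) = o² - 12*o + 23/(4*o) (w(o) = (o² - 12*o) + 23/(4*o) = o² - 12*o + 23/(4*o))
w(-A(-5)) - (-58 + 0) = ((-1*(-5))² - (-12)*(-5) + 23/(4*((-1*(-5))))) - (-58 + 0) = (5² - 12*5 + (23/4)/5) - 1*(-58) = (25 - 60 + (23/4)*(⅕)) + 58 = (25 - 60 + 23/20) + 58 = -677/20 + 58 = 483/20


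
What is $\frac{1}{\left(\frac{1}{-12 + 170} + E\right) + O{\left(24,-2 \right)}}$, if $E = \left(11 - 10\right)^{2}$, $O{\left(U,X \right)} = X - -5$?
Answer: $\frac{158}{633} \approx 0.2496$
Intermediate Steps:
$O{\left(U,X \right)} = 5 + X$ ($O{\left(U,X \right)} = X + 5 = 5 + X$)
$E = 1$ ($E = 1^{2} = 1$)
$\frac{1}{\left(\frac{1}{-12 + 170} + E\right) + O{\left(24,-2 \right)}} = \frac{1}{\left(\frac{1}{-12 + 170} + 1\right) + \left(5 - 2\right)} = \frac{1}{\left(\frac{1}{158} + 1\right) + 3} = \frac{1}{\frac{159}{158} + 3} = \frac{1}{\frac{633}{158}} = \frac{158}{633}$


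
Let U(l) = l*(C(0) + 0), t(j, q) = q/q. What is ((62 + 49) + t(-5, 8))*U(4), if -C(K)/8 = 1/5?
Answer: -3584/5 ≈ -716.80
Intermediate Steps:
C(K) = -8/5
t(j, q) = 1
U(l) = -8*l/5 (U(l) = l*(-8/5 + 0) = l*(-8/5) = -8*l/5)
((62 + 49) + t(-5, 8))*U(4) = ((62 + 49) + 1)*(-8/5*4) = (111 + 1)*(-32/5) = 112*(-32/5) = -3584/5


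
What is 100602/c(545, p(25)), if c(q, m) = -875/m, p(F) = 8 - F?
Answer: 1710234/875 ≈ 1954.6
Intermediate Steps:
100602/c(545, p(25)) = 100602/((-875/(8 - 1*25))) = 100602/((-875/(8 - 25))) = 100602/((-875/(-17))) = 100602/((-875*(-1/17))) = 100602/(875/17) = 100602*(17/875) = 1710234/875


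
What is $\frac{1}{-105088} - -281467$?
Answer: $\frac{29578804095}{105088} \approx 2.8147 \cdot 10^{5}$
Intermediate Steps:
$\frac{1}{-105088} - -281467 = - \frac{1}{105088} + 281467 = \frac{29578804095}{105088}$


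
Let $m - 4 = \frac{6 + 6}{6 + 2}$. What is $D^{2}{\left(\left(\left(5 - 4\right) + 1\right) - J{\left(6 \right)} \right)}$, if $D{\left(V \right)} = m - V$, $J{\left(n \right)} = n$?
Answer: $\frac{361}{4} \approx 90.25$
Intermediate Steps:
$m = \frac{11}{2}$ ($m = 4 + \frac{6 + 6}{6 + 2} = 4 + \frac{12}{8} = 4 + 12 \cdot \frac{1}{8} = 4 + \frac{3}{2} = \frac{11}{2} \approx 5.5$)
$D{\left(V \right)} = \frac{11}{2} - V$
$D^{2}{\left(\left(\left(5 - 4\right) + 1\right) - J{\left(6 \right)} \right)} = \left(\frac{11}{2} - \left(\left(\left(5 - 4\right) + 1\right) - 6\right)\right)^{2} = \left(\frac{11}{2} - \left(\left(1 + 1\right) - 6\right)\right)^{2} = \left(\frac{11}{2} - \left(2 - 6\right)\right)^{2} = \left(\frac{11}{2} - -4\right)^{2} = \left(\frac{11}{2} + 4\right)^{2} = \left(\frac{19}{2}\right)^{2} = \frac{361}{4}$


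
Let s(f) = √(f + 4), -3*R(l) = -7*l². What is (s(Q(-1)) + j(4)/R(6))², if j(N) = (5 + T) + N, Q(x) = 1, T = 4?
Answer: 35449/7056 + 13*√5/42 ≈ 5.7161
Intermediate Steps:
R(l) = 7*l²/3 (R(l) = -(-7)*l²/3 = 7*l²/3)
j(N) = 9 + N (j(N) = (5 + 4) + N = 9 + N)
s(f) = √(4 + f)
(s(Q(-1)) + j(4)/R(6))² = (√(4 + 1) + (9 + 4)/(((7/3)*6²)))² = (√5 + 13/(((7/3)*36)))² = (√5 + 13/84)² = (13/84 + √5)²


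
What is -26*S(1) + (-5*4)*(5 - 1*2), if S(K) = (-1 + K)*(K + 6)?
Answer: -60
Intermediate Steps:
S(K) = (-1 + K)*(6 + K)
-26*S(1) + (-5*4)*(5 - 1*2) = -26*(-6 + 1**2 + 5*1) + (-5*4)*(5 - 1*2) = -26*(-6 + 1 + 5) - 20*(5 - 2) = -26*0 - 20*3 = 0 - 60 = -60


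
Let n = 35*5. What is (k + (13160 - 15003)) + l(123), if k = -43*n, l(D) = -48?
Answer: -9416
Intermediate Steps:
n = 175
k = -7525 (k = -43*175 = -7525)
(k + (13160 - 15003)) + l(123) = (-7525 + (13160 - 15003)) - 48 = (-7525 - 1843) - 48 = -9368 - 48 = -9416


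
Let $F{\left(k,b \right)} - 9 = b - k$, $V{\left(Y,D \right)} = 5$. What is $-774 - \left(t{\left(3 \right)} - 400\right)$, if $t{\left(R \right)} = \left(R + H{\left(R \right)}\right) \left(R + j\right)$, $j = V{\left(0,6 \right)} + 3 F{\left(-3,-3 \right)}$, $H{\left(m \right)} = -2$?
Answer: $-409$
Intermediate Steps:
$F{\left(k,b \right)} = 9 + b - k$ ($F{\left(k,b \right)} = 9 + \left(b - k\right) = 9 + b - k$)
$j = 32$ ($j = 5 + 3 \left(9 - 3 - -3\right) = 5 + 3 \left(9 - 3 + 3\right) = 5 + 3 \cdot 9 = 5 + 27 = 32$)
$t{\left(R \right)} = \left(-2 + R\right) \left(32 + R\right)$ ($t{\left(R \right)} = \left(R - 2\right) \left(R + 32\right) = \left(-2 + R\right) \left(32 + R\right)$)
$-774 - \left(t{\left(3 \right)} - 400\right) = -774 - \left(\left(-64 + 3^{2} + 30 \cdot 3\right) - 400\right) = -774 - \left(\left(-64 + 9 + 90\right) - 400\right) = -774 - \left(35 - 400\right) = -774 - -365 = -774 + 365 = -409$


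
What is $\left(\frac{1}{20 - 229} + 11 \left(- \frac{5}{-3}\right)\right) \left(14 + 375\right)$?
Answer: $\frac{4470388}{627} \approx 7129.8$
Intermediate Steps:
$\left(\frac{1}{20 - 229} + 11 \left(- \frac{5}{-3}\right)\right) \left(14 + 375\right) = \left(\frac{1}{-209} + 11 \left(\left(-5\right) \left(- \frac{1}{3}\right)\right)\right) 389 = \left(- \frac{1}{209} + 11 \cdot \frac{5}{3}\right) 389 = \left(- \frac{1}{209} + \frac{55}{3}\right) 389 = \frac{11492}{627} \cdot 389 = \frac{4470388}{627}$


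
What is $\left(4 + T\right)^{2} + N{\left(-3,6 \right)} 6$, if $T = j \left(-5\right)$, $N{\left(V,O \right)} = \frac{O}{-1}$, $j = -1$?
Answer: $45$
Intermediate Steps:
$N{\left(V,O \right)} = - O$ ($N{\left(V,O \right)} = O \left(-1\right) = - O$)
$T = 5$ ($T = \left(-1\right) \left(-5\right) = 5$)
$\left(4 + T\right)^{2} + N{\left(-3,6 \right)} 6 = \left(4 + 5\right)^{2} + \left(-1\right) 6 \cdot 6 = 9^{2} - 36 = 81 - 36 = 45$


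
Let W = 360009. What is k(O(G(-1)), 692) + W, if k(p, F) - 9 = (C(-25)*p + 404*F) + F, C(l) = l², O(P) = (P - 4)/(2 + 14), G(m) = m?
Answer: 10241323/16 ≈ 6.4008e+5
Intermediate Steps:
O(P) = -¼ + P/16 (O(P) = (-4 + P)/16 = (-4 + P)*(1/16) = -¼ + P/16)
k(p, F) = 9 + 405*F + 625*p (k(p, F) = 9 + (((-25)²*p + 404*F) + F) = 9 + ((625*p + 404*F) + F) = 9 + ((404*F + 625*p) + F) = 9 + (405*F + 625*p) = 9 + 405*F + 625*p)
k(O(G(-1)), 692) + W = (9 + 405*692 + 625*(-¼ + (1/16)*(-1))) + 360009 = (9 + 280260 + 625*(-¼ - 1/16)) + 360009 = (9 + 280260 + 625*(-5/16)) + 360009 = (9 + 280260 - 3125/16) + 360009 = 4481179/16 + 360009 = 10241323/16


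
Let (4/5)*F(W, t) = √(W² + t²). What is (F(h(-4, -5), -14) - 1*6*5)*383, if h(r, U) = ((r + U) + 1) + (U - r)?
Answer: -11490 + 1915*√277/4 ≈ -3522.0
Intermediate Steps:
h(r, U) = 1 + 2*U (h(r, U) = ((U + r) + 1) + (U - r) = (1 + U + r) + (U - r) = 1 + 2*U)
F(W, t) = 5*√(W² + t²)/4
(F(h(-4, -5), -14) - 1*6*5)*383 = (5*√((1 + 2*(-5))² + (-14)²)/4 - 1*6*5)*383 = (5*√((1 - 10)² + 196)/4 - 6*5)*383 = (5*√((-9)² + 196)/4 - 30)*383 = (5*√(81 + 196)/4 - 30)*383 = (5*√277/4 - 30)*383 = (-30 + 5*√277/4)*383 = -11490 + 1915*√277/4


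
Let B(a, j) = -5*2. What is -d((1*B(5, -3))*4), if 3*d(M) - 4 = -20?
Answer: 16/3 ≈ 5.3333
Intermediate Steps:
B(a, j) = -10
d(M) = -16/3 (d(M) = 4/3 + (⅓)*(-20) = 4/3 - 20/3 = -16/3)
-d((1*B(5, -3))*4) = -1*(-16/3) = 16/3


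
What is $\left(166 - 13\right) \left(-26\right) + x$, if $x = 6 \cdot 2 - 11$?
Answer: $-3977$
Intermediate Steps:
$x = 1$ ($x = 12 - 11 = 1$)
$\left(166 - 13\right) \left(-26\right) + x = \left(166 - 13\right) \left(-26\right) + 1 = 153 \left(-26\right) + 1 = -3978 + 1 = -3977$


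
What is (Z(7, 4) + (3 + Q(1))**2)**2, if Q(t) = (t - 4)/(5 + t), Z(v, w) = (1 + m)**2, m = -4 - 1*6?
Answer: 121801/16 ≈ 7612.6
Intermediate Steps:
m = -10 (m = -4 - 6 = -10)
Z(v, w) = 81 (Z(v, w) = (1 - 10)**2 = (-9)**2 = 81)
Q(t) = (-4 + t)/(5 + t)
(Z(7, 4) + (3 + Q(1))**2)**2 = (81 + (3 + (-4 + 1)/(5 + 1))**2)**2 = (81 + (3 - 3/6)**2)**2 = (81 + (3 + (1/6)*(-3))**2)**2 = (81 + (3 - 1/2)**2)**2 = (81 + (5/2)**2)**2 = (81 + 25/4)**2 = (349/4)**2 = 121801/16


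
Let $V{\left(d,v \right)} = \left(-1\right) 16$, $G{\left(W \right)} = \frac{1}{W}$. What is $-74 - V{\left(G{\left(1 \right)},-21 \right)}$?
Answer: $-58$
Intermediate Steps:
$V{\left(d,v \right)} = -16$
$-74 - V{\left(G{\left(1 \right)},-21 \right)} = -74 - -16 = -74 + 16 = -58$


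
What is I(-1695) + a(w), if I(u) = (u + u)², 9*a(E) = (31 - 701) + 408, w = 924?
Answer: 103428638/9 ≈ 1.1492e+7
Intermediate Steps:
a(E) = -262/9 (a(E) = ((31 - 701) + 408)/9 = (-670 + 408)/9 = (⅑)*(-262) = -262/9)
I(u) = 4*u² (I(u) = (2*u)² = 4*u²)
I(-1695) + a(w) = 4*(-1695)² - 262/9 = 4*2873025 - 262/9 = 11492100 - 262/9 = 103428638/9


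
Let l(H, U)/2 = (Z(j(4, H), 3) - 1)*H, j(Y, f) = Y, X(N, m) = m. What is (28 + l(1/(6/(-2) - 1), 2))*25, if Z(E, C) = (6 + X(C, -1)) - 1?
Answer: 1325/2 ≈ 662.50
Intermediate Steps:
Z(E, C) = 4 (Z(E, C) = (6 - 1) - 1 = 5 - 1 = 4)
l(H, U) = 6*H (l(H, U) = 2*((4 - 1)*H) = 2*(3*H) = 6*H)
(28 + l(1/(6/(-2) - 1), 2))*25 = (28 + 6/(6/(-2) - 1))*25 = (28 + 6/(6*(-½) - 1))*25 = (28 + 6/(-3 - 1))*25 = (28 + 6/(-4))*25 = (28 + 6*(-¼))*25 = (28 - 3/2)*25 = (53/2)*25 = 1325/2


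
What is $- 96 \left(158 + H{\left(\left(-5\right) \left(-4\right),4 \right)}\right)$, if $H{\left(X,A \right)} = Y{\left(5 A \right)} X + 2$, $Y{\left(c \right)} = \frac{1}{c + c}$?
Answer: $-15408$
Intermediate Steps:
$Y{\left(c \right)} = \frac{1}{2 c}$
$H{\left(X,A \right)} = 2 + \frac{X}{10 A}$ ($H{\left(X,A \right)} = \frac{1}{2 \cdot 5 A} X + 2 = \frac{\frac{1}{5} \frac{1}{A}}{2} X + 2 = \frac{1}{10 A} X + 2 = \frac{X}{10 A} + 2 = 2 + \frac{X}{10 A}$)
$- 96 \left(158 + H{\left(\left(-5\right) \left(-4\right),4 \right)}\right) = - 96 \left(158 + \left(2 + \frac{\left(-5\right) \left(-4\right)}{10 \cdot 4}\right)\right) = - 96 \left(158 + \left(2 + \frac{1}{10} \cdot 20 \cdot \frac{1}{4}\right)\right) = - 96 \left(158 + \left(2 + \frac{1}{2}\right)\right) = - 96 \left(158 + \frac{5}{2}\right) = \left(-96\right) \frac{321}{2} = -15408$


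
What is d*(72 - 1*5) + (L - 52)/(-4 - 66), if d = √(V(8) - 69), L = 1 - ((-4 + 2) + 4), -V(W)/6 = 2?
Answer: 53/70 + 603*I ≈ 0.75714 + 603.0*I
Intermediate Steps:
V(W) = -12 (V(W) = -6*2 = -12)
L = -1 (L = 1 - (-2 + 4) = 1 - 1*2 = 1 - 2 = -1)
d = 9*I (d = √(-12 - 69) = √(-81) = 9*I ≈ 9.0*I)
d*(72 - 1*5) + (L - 52)/(-4 - 66) = (9*I)*(72 - 1*5) + (-1 - 52)/(-4 - 66) = (9*I)*(72 - 5) - 53/(-70) = (9*I)*67 - 53*(-1/70) = 603*I + 53/70 = 53/70 + 603*I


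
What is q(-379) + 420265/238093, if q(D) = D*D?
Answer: 34200336878/238093 ≈ 1.4364e+5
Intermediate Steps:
q(D) = D**2
q(-379) + 420265/238093 = (-379)**2 + 420265/238093 = 143641 + 420265*(1/238093) = 143641 + 420265/238093 = 34200336878/238093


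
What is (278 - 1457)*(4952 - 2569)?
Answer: -2809557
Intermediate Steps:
(278 - 1457)*(4952 - 2569) = -1179*2383 = -2809557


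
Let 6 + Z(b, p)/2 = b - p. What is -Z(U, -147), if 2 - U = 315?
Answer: 344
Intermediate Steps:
U = -313 (U = 2 - 1*315 = 2 - 315 = -313)
Z(b, p) = -12 - 2*p + 2*b (Z(b, p) = -12 + 2*(b - p) = -12 + (-2*p + 2*b) = -12 - 2*p + 2*b)
-Z(U, -147) = -(-12 - 2*(-147) + 2*(-313)) = -(-12 + 294 - 626) = -1*(-344) = 344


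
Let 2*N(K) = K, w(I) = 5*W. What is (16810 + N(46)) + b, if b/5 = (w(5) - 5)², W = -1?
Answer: 17333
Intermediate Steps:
w(I) = -5 (w(I) = 5*(-1) = -5)
N(K) = K/2
b = 500 (b = 5*(-5 - 5)² = 5*(-10)² = 5*100 = 500)
(16810 + N(46)) + b = (16810 + (½)*46) + 500 = (16810 + 23) + 500 = 16833 + 500 = 17333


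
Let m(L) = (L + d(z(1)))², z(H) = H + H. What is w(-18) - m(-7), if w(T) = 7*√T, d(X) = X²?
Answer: -9 + 21*I*√2 ≈ -9.0 + 29.698*I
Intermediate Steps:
z(H) = 2*H
m(L) = (4 + L)² (m(L) = (L + (2*1)²)² = (L + 2²)² = (L + 4)² = (4 + L)²)
w(-18) - m(-7) = 7*√(-18) - (4 - 7)² = 7*(3*I*√2) - 1*(-3)² = 21*I*√2 - 1*9 = 21*I*√2 - 9 = -9 + 21*I*√2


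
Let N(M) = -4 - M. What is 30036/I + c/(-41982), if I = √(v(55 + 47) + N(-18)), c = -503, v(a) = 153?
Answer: 503/41982 + 30036*√167/167 ≈ 2324.3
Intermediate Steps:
I = √167 (I = √(153 + (-4 - 1*(-18))) = √(153 + (-4 + 18)) = √(153 + 14) = √167 ≈ 12.923)
30036/I + c/(-41982) = 30036/(√167) - 503/(-41982) = 30036*(√167/167) - 503*(-1/41982) = 30036*√167/167 + 503/41982 = 503/41982 + 30036*√167/167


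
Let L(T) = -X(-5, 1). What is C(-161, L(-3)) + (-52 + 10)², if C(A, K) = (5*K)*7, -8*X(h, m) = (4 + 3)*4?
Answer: 3773/2 ≈ 1886.5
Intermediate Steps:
X(h, m) = -7/2 (X(h, m) = -(4 + 3)*4/8 = -7*4/8 = -⅛*28 = -7/2)
L(T) = 7/2 (L(T) = -1*(-7/2) = 7/2)
C(A, K) = 35*K
C(-161, L(-3)) + (-52 + 10)² = 35*(7/2) + (-52 + 10)² = 245/2 + (-42)² = 245/2 + 1764 = 3773/2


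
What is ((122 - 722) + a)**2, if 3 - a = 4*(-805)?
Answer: 6880129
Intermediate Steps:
a = 3223 (a = 3 - 4*(-805) = 3 - 1*(-3220) = 3 + 3220 = 3223)
((122 - 722) + a)**2 = ((122 - 722) + 3223)**2 = (-600 + 3223)**2 = 2623**2 = 6880129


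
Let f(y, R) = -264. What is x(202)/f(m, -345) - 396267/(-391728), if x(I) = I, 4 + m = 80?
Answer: 1061893/4309008 ≈ 0.24644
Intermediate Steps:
m = 76 (m = -4 + 80 = 76)
x(202)/f(m, -345) - 396267/(-391728) = 202/(-264) - 396267/(-391728) = 202*(-1/264) - 396267*(-1/391728) = -101/132 + 132089/130576 = 1061893/4309008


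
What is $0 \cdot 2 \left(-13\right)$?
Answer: $0$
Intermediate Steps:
$0 \cdot 2 \left(-13\right) = 0 \left(-13\right) = 0$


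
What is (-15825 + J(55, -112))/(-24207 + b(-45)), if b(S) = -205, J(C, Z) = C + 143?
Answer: 15627/24412 ≈ 0.64014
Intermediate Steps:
J(C, Z) = 143 + C
(-15825 + J(55, -112))/(-24207 + b(-45)) = (-15825 + (143 + 55))/(-24207 - 205) = (-15825 + 198)/(-24412) = -15627*(-1/24412) = 15627/24412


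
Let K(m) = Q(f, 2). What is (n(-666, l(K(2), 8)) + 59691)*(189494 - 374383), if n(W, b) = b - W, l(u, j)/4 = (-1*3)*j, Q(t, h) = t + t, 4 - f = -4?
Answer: -11141596029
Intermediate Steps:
f = 8 (f = 4 - 1*(-4) = 4 + 4 = 8)
Q(t, h) = 2*t
K(m) = 16 (K(m) = 2*8 = 16)
l(u, j) = -12*j (l(u, j) = 4*((-1*3)*j) = 4*(-3*j) = -12*j)
(n(-666, l(K(2), 8)) + 59691)*(189494 - 374383) = ((-12*8 - 1*(-666)) + 59691)*(189494 - 374383) = ((-96 + 666) + 59691)*(-184889) = (570 + 59691)*(-184889) = 60261*(-184889) = -11141596029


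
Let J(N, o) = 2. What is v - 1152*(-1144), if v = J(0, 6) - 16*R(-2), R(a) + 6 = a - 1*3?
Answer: 1318066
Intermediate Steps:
R(a) = -9 + a (R(a) = -6 + (a - 1*3) = -6 + (a - 3) = -6 + (-3 + a) = -9 + a)
v = 178 (v = 2 - 16*(-9 - 2) = 2 - 16*(-11) = 2 + 176 = 178)
v - 1152*(-1144) = 178 - 1152*(-1144) = 178 + 1317888 = 1318066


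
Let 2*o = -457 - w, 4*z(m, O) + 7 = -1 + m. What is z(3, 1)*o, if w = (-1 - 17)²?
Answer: 3905/8 ≈ 488.13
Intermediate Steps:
z(m, O) = -2 + m/4 (z(m, O) = -7/4 + (-1 + m)/4 = -7/4 + (-¼ + m/4) = -2 + m/4)
w = 324 (w = (-18)² = 324)
o = -781/2 (o = (-457 - 1*324)/2 = (-457 - 324)/2 = (½)*(-781) = -781/2 ≈ -390.50)
z(3, 1)*o = (-2 + (¼)*3)*(-781/2) = (-2 + ¾)*(-781/2) = -5/4*(-781/2) = 3905/8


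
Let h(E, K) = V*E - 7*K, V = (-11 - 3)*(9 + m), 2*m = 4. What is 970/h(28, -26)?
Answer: -97/413 ≈ -0.23487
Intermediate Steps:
m = 2 (m = (½)*4 = 2)
V = -154 (V = (-11 - 3)*(9 + 2) = -14*11 = -154)
h(E, K) = -154*E - 7*K
970/h(28, -26) = 970/(-154*28 - 7*(-26)) = 970/(-4312 + 182) = 970/(-4130) = 970*(-1/4130) = -97/413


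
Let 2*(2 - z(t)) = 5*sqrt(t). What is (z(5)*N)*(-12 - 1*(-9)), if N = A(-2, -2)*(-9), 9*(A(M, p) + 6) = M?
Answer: -336 + 420*sqrt(5) ≈ 603.15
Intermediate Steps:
z(t) = 2 - 5*sqrt(t)/2
A(M, p) = -6 + M/9
N = 56 (N = (-6 + (1/9)*(-2))*(-9) = (-6 - 2/9)*(-9) = -56/9*(-9) = 56)
(z(5)*N)*(-12 - 1*(-9)) = ((2 - 5*sqrt(5)/2)*56)*(-12 - 1*(-9)) = (112 - 140*sqrt(5))*(-12 + 9) = (112 - 140*sqrt(5))*(-3) = -336 + 420*sqrt(5)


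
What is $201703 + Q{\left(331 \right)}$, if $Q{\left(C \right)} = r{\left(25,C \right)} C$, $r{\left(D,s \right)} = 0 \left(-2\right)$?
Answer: $201703$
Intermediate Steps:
$r{\left(D,s \right)} = 0$
$Q{\left(C \right)} = 0$ ($Q{\left(C \right)} = 0 C = 0$)
$201703 + Q{\left(331 \right)} = 201703 + 0 = 201703$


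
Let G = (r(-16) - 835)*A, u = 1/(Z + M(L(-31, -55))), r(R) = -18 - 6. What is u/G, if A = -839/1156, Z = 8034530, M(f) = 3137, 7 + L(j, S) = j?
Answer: 1156/5792754644567 ≈ 1.9956e-10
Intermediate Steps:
L(j, S) = -7 + j
A = -839/1156 (A = -839*1/1156 = -839/1156 ≈ -0.72578)
r(R) = -24
u = 1/8037667 (u = 1/(8034530 + 3137) = 1/8037667 ≈ 1.2441e-7)
G = 720701/1156 (G = (-24 - 835)*(-839/1156) = -859*(-839/1156) = 720701/1156 ≈ 623.44)
u/G = 1/(8037667*(720701/1156)) = (1/8037667)*(1156/720701) = 1156/5792754644567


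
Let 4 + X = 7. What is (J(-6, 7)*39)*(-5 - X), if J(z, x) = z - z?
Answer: 0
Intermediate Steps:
X = 3 (X = -4 + 7 = 3)
J(z, x) = 0
(J(-6, 7)*39)*(-5 - X) = (0*39)*(-5 - 1*3) = 0*(-5 - 3) = 0*(-8) = 0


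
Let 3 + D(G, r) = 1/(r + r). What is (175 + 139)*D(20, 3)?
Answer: -2669/3 ≈ -889.67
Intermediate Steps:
D(G, r) = -3 + 1/(2*r) (D(G, r) = -3 + 1/(r + r) = -3 + 1/(2*r))
(175 + 139)*D(20, 3) = (175 + 139)*(-3 + (1/2)/3) = 314*(-3 + (1/2)*(1/3)) = 314*(-3 + 1/6) = 314*(-17/6) = -2669/3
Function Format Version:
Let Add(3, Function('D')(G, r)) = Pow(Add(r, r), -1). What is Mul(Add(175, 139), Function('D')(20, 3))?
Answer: Rational(-2669, 3) ≈ -889.67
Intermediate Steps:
Function('D')(G, r) = Add(-3, Mul(Rational(1, 2), Pow(r, -1))) (Function('D')(G, r) = Add(-3, Pow(Add(r, r), -1)) = Add(-3, Pow(Mul(2, r), -1)) = Add(-3, Mul(Rational(1, 2), Pow(r, -1))))
Mul(Add(175, 139), Function('D')(20, 3)) = Mul(Add(175, 139), Add(-3, Mul(Rational(1, 2), Pow(3, -1)))) = Mul(314, Add(-3, Mul(Rational(1, 2), Rational(1, 3)))) = Mul(314, Add(-3, Rational(1, 6))) = Mul(314, Rational(-17, 6)) = Rational(-2669, 3)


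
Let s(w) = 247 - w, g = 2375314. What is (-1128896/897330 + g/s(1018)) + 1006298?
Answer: 115677722739284/115306905 ≈ 1.0032e+6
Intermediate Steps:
(-1128896/897330 + g/s(1018)) + 1006298 = (-1128896/897330 + 2375314/(247 - 1*1018)) + 1006298 = (-1128896*1/897330 + 2375314/(247 - 1018)) + 1006298 = (-564448/448665 + 2375314/(-771)) + 1006298 = (-564448/448665 + 2375314*(-1/771)) + 1006298 = (-564448/448665 - 2375314/771) + 1006298 = -355385148406/115306905 + 1006298 = 115677722739284/115306905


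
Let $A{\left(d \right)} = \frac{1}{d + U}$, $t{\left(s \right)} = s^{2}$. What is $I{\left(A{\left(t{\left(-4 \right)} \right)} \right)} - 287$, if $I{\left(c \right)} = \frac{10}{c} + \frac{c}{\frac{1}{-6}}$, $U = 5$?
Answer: $- \frac{541}{7} \approx -77.286$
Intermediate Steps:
$A{\left(d \right)} = \frac{1}{5 + d}$ ($A{\left(d \right)} = \frac{1}{d + 5} = \frac{1}{5 + d}$)
$I{\left(c \right)} = - 6 c + \frac{10}{c}$ ($I{\left(c \right)} = \frac{10}{c} + \frac{c}{- \frac{1}{6}} = \frac{10}{c} + c \left(-6\right) = \frac{10}{c} - 6 c = - 6 c + \frac{10}{c}$)
$I{\left(A{\left(t{\left(-4 \right)} \right)} \right)} - 287 = \left(- \frac{6}{5 + \left(-4\right)^{2}} + \frac{10}{\frac{1}{5 + \left(-4\right)^{2}}}\right) - 287 = \left(- \frac{6}{5 + 16} + \frac{10}{\frac{1}{5 + 16}}\right) - 287 = \left(- \frac{6}{21} + \frac{10}{\frac{1}{21}}\right) - 287 = \left(\left(-6\right) \frac{1}{21} + 10 \frac{1}{\frac{1}{21}}\right) - 287 = \left(- \frac{2}{7} + 10 \cdot 21\right) - 287 = \left(- \frac{2}{7} + 210\right) - 287 = \frac{1468}{7} - 287 = - \frac{541}{7}$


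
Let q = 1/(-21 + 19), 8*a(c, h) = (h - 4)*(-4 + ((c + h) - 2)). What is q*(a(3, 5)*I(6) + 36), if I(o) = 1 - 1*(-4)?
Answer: -149/8 ≈ -18.625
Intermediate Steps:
I(o) = 5 (I(o) = 1 + 4 = 5)
a(c, h) = (-4 + h)*(-6 + c + h)/8 (a(c, h) = ((h - 4)*(-4 + ((c + h) - 2)))/8 = ((-4 + h)*(-4 + (-2 + c + h)))/8 = ((-4 + h)*(-6 + c + h))/8 = (-4 + h)*(-6 + c + h)/8)
q = -1/2 (q = 1/(-2) = -1/2 ≈ -0.50000)
q*(a(3, 5)*I(6) + 36) = -((3 - 5/4*5 - 1/2*3 + (1/8)*5**2 + (1/8)*3*5)*5 + 36)/2 = -((3 - 25/4 - 3/2 + (1/8)*25 + 15/8)*5 + 36)/2 = -((3 - 25/4 - 3/2 + 25/8 + 15/8)*5 + 36)/2 = -((1/4)*5 + 36)/2 = -(5/4 + 36)/2 = -1/2*149/4 = -149/8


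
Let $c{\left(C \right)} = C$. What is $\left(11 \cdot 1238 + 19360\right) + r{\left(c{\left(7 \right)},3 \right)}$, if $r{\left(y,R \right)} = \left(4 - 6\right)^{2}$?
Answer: $32982$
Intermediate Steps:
$r{\left(y,R \right)} = 4$ ($r{\left(y,R \right)} = \left(4 - 6\right)^{2} = \left(-2\right)^{2} = 4$)
$\left(11 \cdot 1238 + 19360\right) + r{\left(c{\left(7 \right)},3 \right)} = \left(11 \cdot 1238 + 19360\right) + 4 = \left(13618 + 19360\right) + 4 = 32978 + 4 = 32982$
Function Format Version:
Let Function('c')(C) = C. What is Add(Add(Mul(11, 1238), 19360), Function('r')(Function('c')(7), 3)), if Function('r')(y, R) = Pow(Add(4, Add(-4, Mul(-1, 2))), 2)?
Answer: 32982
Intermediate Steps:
Function('r')(y, R) = 4 (Function('r')(y, R) = Pow(Add(4, Add(-4, -2)), 2) = Pow(Add(4, -6), 2) = Pow(-2, 2) = 4)
Add(Add(Mul(11, 1238), 19360), Function('r')(Function('c')(7), 3)) = Add(Add(Mul(11, 1238), 19360), 4) = Add(Add(13618, 19360), 4) = Add(32978, 4) = 32982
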